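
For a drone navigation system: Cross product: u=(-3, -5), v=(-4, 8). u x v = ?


u x v = u_x*v_y - u_y*v_x = (-3)*8 - (-5)*(-4)
= (-24) - 20 = -44

-44


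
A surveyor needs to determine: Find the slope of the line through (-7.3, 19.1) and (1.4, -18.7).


slope = (y2-y1)/(x2-x1) = ((-18.7)-19.1)/(1.4-(-7.3)) = (-37.8)/8.7 = -4.3448

-4.3448


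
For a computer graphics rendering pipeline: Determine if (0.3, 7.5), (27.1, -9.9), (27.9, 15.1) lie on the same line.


Cross product: (27.1-0.3)*(15.1-7.5) - ((-9.9)-7.5)*(27.9-0.3)
= 683.92

No, not collinear


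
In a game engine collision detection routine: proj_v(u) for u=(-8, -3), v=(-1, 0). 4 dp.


u.v = 8, |v| = sqrt(1) = 1
Scalar projection = u.v / |v| = 8 / sqrt(1) = 8

8


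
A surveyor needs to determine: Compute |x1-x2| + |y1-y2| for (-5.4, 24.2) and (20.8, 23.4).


|(-5.4)-20.8| + |24.2-23.4| = 26.2 + 0.8 = 27

27


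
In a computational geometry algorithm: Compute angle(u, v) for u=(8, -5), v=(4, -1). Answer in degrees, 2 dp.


u.v = 37, |u| = sqrt(89) = 9.434, |v| = sqrt(17) = 4.1231
cos(theta) = u.v/(|u||v|) = 37/sqrt(1513) = 0.951223
theta = acos(0.951223) = 17.97 degrees

17.97 degrees


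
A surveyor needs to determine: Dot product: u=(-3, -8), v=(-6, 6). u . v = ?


u . v = u_x*v_x + u_y*v_y = (-3)*(-6) + (-8)*6
= 18 + (-48) = -30

-30


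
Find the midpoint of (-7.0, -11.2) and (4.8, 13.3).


M = (((-7)+4.8)/2, ((-11.2)+13.3)/2)
= (-1.1, 1.05)

(-1.1, 1.05)


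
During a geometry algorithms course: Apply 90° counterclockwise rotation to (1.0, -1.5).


90° CCW: (x,y) -> (-y, x)
(1,-1.5) -> (1.5, 1)

(1.5, 1)


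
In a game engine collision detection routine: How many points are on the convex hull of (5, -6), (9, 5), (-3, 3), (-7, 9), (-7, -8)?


Convex hull vertices (CCW): (-7, -8), (5, -6), (9, 5), (-7, 9)
Count = 4

4


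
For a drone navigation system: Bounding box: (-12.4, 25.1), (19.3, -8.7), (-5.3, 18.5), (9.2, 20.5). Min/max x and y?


x range: [-12.4, 19.3]
y range: [-8.7, 25.1]
Bounding box: (-12.4,-8.7) to (19.3,25.1)

(-12.4,-8.7) to (19.3,25.1)


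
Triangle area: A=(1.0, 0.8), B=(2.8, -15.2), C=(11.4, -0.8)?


Area = |x_A(y_B-y_C) + x_B(y_C-y_A) + x_C(y_A-y_B)|/2
= |(-14.4) + (-4.48) + 182.4|/2
= 163.52/2 = 81.76

81.76


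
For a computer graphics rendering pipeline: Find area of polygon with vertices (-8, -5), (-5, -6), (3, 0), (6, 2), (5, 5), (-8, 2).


Shoelace sum: ((-8)*(-6) - (-5)*(-5)) + ((-5)*0 - 3*(-6)) + (3*2 - 6*0) + (6*5 - 5*2) + (5*2 - (-8)*5) + ((-8)*(-5) - (-8)*2)
= 173
Area = |173|/2 = 86.5

86.5


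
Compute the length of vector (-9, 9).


|u| = sqrt((-9)^2 + 9^2) = sqrt(162) = 12.7279

12.7279


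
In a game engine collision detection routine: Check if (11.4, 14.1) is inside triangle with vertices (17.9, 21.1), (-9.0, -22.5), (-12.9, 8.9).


Cross products: AB x AP = -95.1, BC x BP = -783.3, CA x CP = -136.3
All same sign? yes

Yes, inside


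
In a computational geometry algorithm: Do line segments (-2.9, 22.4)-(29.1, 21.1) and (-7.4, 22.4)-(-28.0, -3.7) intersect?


Cross products: d1=117.45, d2=979.43, d3=-5.85, d4=-867.83
d1*d2 < 0 and d3*d4 < 0? no

No, they don't intersect


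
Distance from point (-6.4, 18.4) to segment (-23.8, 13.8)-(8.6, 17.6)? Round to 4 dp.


Project P onto AB: t = 0.5462 (clamped to [0,1])
Closest point on segment: (-6.1039, 15.8755)
Distance: 2.5418

2.5418


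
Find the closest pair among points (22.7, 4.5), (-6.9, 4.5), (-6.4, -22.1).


d(P0,P1) = 29.6, d(P0,P2) = 39.4255, d(P1,P2) = 26.6047
Closest: P1 and P2

Closest pair: (-6.9, 4.5) and (-6.4, -22.1), distance = 26.6047


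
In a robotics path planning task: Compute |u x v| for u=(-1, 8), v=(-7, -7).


|u x v| = |(-1)*(-7) - 8*(-7)|
= |7 - (-56)| = 63

63


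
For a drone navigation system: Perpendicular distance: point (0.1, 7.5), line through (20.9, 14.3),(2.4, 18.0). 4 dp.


|cross product| = 202.76
|line direction| = sqrt(355.94) = 18.8664
Distance = 202.76/sqrt(355.94) = 10.7472

10.7472


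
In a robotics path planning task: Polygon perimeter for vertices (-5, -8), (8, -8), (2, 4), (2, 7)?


Sides: (-5, -8)->(8, -8): sqrt(169) = 13, (8, -8)->(2, 4): sqrt(180) = 13.416408, (2, 4)->(2, 7): sqrt(9) = 3, (2, 7)->(-5, -8): sqrt(274) = 16.552945
Sum = 45.969353
Perimeter = 45.9694

45.9694


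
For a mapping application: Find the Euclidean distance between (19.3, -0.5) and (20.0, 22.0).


dx=0.7, dy=22.5
d^2 = 0.7^2 + 22.5^2 = 506.74
d = sqrt(506.74) = 22.5109

22.5109


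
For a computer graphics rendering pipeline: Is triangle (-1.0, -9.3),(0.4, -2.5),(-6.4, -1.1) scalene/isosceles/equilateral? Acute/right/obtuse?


Side lengths squared: AB^2=48.2, BC^2=48.2, CA^2=96.4
Sorted: [48.2, 48.2, 96.4]
By sides: Isosceles, By angles: Right

Isosceles, Right


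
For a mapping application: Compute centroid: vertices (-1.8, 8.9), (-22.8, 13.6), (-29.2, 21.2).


Centroid = ((x_A+x_B+x_C)/3, (y_A+y_B+y_C)/3)
= (((-1.8)+(-22.8)+(-29.2))/3, (8.9+13.6+21.2)/3)
= (-17.9333, 14.5667)

(-17.9333, 14.5667)


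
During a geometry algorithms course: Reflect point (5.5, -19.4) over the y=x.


Reflection over y=x: (x,y) -> (y,x)
(5.5, -19.4) -> (-19.4, 5.5)

(-19.4, 5.5)


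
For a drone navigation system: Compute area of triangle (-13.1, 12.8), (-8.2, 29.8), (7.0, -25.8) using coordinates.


Area = |x_A(y_B-y_C) + x_B(y_C-y_A) + x_C(y_A-y_B)|/2
= |(-728.36) + 316.52 + (-119)|/2
= 530.84/2 = 265.42

265.42


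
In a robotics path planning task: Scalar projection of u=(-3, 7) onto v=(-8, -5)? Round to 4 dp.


u.v = -11, |v| = sqrt(89) = 9.434
Scalar projection = u.v / |v| = -11 / sqrt(89) = -1.166

-1.166


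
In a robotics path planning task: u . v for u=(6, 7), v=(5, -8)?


u . v = u_x*v_x + u_y*v_y = 6*5 + 7*(-8)
= 30 + (-56) = -26

-26


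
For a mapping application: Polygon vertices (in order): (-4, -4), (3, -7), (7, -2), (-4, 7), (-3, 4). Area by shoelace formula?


Shoelace sum: ((-4)*(-7) - 3*(-4)) + (3*(-2) - 7*(-7)) + (7*7 - (-4)*(-2)) + ((-4)*4 - (-3)*7) + ((-3)*(-4) - (-4)*4)
= 157
Area = |157|/2 = 78.5

78.5


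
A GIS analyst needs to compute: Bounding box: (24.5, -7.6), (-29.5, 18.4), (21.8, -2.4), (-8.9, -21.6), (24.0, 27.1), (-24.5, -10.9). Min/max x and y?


x range: [-29.5, 24.5]
y range: [-21.6, 27.1]
Bounding box: (-29.5,-21.6) to (24.5,27.1)

(-29.5,-21.6) to (24.5,27.1)


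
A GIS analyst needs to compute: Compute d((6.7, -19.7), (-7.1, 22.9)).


dx=-13.8, dy=42.6
d^2 = (-13.8)^2 + 42.6^2 = 2005.2
d = sqrt(2005.2) = 44.7795

44.7795


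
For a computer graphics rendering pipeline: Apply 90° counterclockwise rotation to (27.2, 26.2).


90° CCW: (x,y) -> (-y, x)
(27.2,26.2) -> (-26.2, 27.2)

(-26.2, 27.2)


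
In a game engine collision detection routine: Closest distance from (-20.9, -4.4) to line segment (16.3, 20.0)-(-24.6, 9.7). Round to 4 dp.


Project P onto AB: t = 0.9966 (clamped to [0,1])
Closest point on segment: (-24.4598, 9.7353)
Distance: 14.5767

14.5767


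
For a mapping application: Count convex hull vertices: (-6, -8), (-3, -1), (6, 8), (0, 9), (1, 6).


Convex hull vertices (CCW): (-6, -8), (6, 8), (0, 9)
Count = 3

3


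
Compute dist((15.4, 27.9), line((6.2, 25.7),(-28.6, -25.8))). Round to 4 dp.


|cross product| = 397.24
|line direction| = sqrt(3863.29) = 62.1554
Distance = 397.24/sqrt(3863.29) = 6.3911

6.3911


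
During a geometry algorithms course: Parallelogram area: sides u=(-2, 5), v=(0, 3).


|u x v| = |(-2)*3 - 5*0|
= |(-6) - 0| = 6

6


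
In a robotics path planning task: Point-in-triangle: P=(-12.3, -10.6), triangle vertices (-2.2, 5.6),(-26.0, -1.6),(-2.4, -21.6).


Cross products: AB x AP = 312.84, BC x BP = 61.6, CA x CP = 271.48
All same sign? yes

Yes, inside


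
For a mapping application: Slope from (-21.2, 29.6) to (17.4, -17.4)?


slope = (y2-y1)/(x2-x1) = ((-17.4)-29.6)/(17.4-(-21.2)) = (-47)/38.6 = -1.2176

-1.2176


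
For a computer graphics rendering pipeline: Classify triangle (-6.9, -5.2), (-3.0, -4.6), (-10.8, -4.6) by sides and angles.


Side lengths squared: AB^2=15.57, BC^2=60.84, CA^2=15.57
Sorted: [15.57, 15.57, 60.84]
By sides: Isosceles, By angles: Obtuse

Isosceles, Obtuse


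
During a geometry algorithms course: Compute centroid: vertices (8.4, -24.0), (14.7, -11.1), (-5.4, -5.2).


Centroid = ((x_A+x_B+x_C)/3, (y_A+y_B+y_C)/3)
= ((8.4+14.7+(-5.4))/3, ((-24)+(-11.1)+(-5.2))/3)
= (5.9, -13.4333)

(5.9, -13.4333)


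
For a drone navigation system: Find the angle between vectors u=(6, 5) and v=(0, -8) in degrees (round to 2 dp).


u.v = -40, |u| = sqrt(61) = 7.8102, |v| = sqrt(64) = 8
cos(theta) = u.v/(|u||v|) = -40/sqrt(3904) = -0.640184
theta = acos(-0.640184) = 129.81 degrees

129.81 degrees


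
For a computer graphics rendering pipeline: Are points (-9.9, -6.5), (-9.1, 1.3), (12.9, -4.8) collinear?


Cross product: ((-9.1)-(-9.9))*((-4.8)-(-6.5)) - (1.3-(-6.5))*(12.9-(-9.9))
= -176.48

No, not collinear


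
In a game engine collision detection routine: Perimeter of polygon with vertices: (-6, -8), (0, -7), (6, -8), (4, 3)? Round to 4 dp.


Sides: (-6, -8)->(0, -7): sqrt(37) = 6.082763, (0, -7)->(6, -8): sqrt(37) = 6.082763, (6, -8)->(4, 3): sqrt(125) = 11.18034, (4, 3)->(-6, -8): sqrt(221) = 14.866069
Sum = 38.211935
Perimeter = 38.2119

38.2119


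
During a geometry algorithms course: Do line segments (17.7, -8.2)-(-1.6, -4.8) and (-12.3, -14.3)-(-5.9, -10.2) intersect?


Cross products: d1=-83.96, d2=16.93, d3=219.73, d4=118.84
d1*d2 < 0 and d3*d4 < 0? no

No, they don't intersect


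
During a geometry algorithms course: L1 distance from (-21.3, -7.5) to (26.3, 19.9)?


|(-21.3)-26.3| + |(-7.5)-19.9| = 47.6 + 27.4 = 75

75


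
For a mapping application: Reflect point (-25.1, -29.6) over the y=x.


Reflection over y=x: (x,y) -> (y,x)
(-25.1, -29.6) -> (-29.6, -25.1)

(-29.6, -25.1)


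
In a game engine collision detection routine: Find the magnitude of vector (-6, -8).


|u| = sqrt((-6)^2 + (-8)^2) = sqrt(100) = 10

10


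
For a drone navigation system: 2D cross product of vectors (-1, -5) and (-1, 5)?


u x v = u_x*v_y - u_y*v_x = (-1)*5 - (-5)*(-1)
= (-5) - 5 = -10

-10


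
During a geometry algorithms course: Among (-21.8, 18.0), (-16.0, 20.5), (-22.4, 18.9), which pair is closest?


d(P0,P1) = 6.3159, d(P0,P2) = 1.0817, d(P1,P2) = 6.597
Closest: P0 and P2

Closest pair: (-21.8, 18.0) and (-22.4, 18.9), distance = 1.0817


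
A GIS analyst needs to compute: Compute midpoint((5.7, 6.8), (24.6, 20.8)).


M = ((5.7+24.6)/2, (6.8+20.8)/2)
= (15.15, 13.8)

(15.15, 13.8)


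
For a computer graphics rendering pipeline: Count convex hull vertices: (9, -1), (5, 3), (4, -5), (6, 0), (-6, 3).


Convex hull vertices (CCW): (-6, 3), (4, -5), (9, -1), (5, 3)
Count = 4

4


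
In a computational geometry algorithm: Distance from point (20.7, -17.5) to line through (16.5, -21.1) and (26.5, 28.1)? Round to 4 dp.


|cross product| = 170.64
|line direction| = sqrt(2520.64) = 50.206
Distance = 170.64/sqrt(2520.64) = 3.3988

3.3988


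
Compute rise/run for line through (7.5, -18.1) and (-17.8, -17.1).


slope = (y2-y1)/(x2-x1) = ((-17.1)-(-18.1))/((-17.8)-7.5) = 1/(-25.3) = -0.0395

-0.0395


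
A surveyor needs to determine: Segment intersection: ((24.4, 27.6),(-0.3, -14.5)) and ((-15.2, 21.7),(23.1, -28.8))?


Cross products: d1=2225.77, d2=-634.01, d3=-1521.43, d4=1338.35
d1*d2 < 0 and d3*d4 < 0? yes

Yes, they intersect


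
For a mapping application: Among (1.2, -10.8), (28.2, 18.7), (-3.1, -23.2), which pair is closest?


d(P0,P1) = 39.9906, d(P0,P2) = 13.1244, d(P1,P2) = 52.3001
Closest: P0 and P2

Closest pair: (1.2, -10.8) and (-3.1, -23.2), distance = 13.1244


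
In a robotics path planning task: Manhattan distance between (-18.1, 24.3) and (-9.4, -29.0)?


|(-18.1)-(-9.4)| + |24.3-(-29)| = 8.7 + 53.3 = 62

62


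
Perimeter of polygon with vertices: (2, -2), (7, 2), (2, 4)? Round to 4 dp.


Sides: (2, -2)->(7, 2): sqrt(41) = 6.403124, (7, 2)->(2, 4): sqrt(29) = 5.385165, (2, 4)->(2, -2): sqrt(36) = 6
Sum = 17.788289
Perimeter = 17.7883

17.7883


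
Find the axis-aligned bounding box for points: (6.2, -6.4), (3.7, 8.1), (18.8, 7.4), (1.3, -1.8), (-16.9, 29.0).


x range: [-16.9, 18.8]
y range: [-6.4, 29]
Bounding box: (-16.9,-6.4) to (18.8,29)

(-16.9,-6.4) to (18.8,29)


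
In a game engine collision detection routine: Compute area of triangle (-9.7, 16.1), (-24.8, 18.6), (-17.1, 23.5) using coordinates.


Area = |x_A(y_B-y_C) + x_B(y_C-y_A) + x_C(y_A-y_B)|/2
= |47.53 + (-183.52) + 42.75|/2
= 93.24/2 = 46.62

46.62


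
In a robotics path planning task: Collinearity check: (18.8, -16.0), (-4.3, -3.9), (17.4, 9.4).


Cross product: ((-4.3)-18.8)*(9.4-(-16)) - ((-3.9)-(-16))*(17.4-18.8)
= -569.8

No, not collinear


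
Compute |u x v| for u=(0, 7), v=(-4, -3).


|u x v| = |0*(-3) - 7*(-4)|
= |0 - (-28)| = 28

28


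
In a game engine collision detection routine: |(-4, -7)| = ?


|u| = sqrt((-4)^2 + (-7)^2) = sqrt(65) = 8.0623

8.0623


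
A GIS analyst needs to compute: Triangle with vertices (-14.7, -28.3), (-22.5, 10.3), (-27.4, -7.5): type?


Side lengths squared: AB^2=1550.8, BC^2=340.85, CA^2=593.93
Sorted: [340.85, 593.93, 1550.8]
By sides: Scalene, By angles: Obtuse

Scalene, Obtuse


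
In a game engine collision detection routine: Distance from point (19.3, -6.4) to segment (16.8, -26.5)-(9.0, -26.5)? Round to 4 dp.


Project P onto AB: t = 0 (clamped to [0,1])
Closest point on segment: (16.8, -26.5)
Distance: 20.2549

20.2549


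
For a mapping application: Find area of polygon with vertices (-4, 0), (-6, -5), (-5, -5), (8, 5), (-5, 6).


Shoelace sum: ((-4)*(-5) - (-6)*0) + ((-6)*(-5) - (-5)*(-5)) + ((-5)*5 - 8*(-5)) + (8*6 - (-5)*5) + ((-5)*0 - (-4)*6)
= 137
Area = |137|/2 = 68.5

68.5


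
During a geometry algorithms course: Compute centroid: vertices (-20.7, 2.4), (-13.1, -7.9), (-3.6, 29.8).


Centroid = ((x_A+x_B+x_C)/3, (y_A+y_B+y_C)/3)
= (((-20.7)+(-13.1)+(-3.6))/3, (2.4+(-7.9)+29.8)/3)
= (-12.4667, 8.1)

(-12.4667, 8.1)


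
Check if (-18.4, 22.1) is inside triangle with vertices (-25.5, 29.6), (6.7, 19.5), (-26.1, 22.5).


Cross products: AB x AP = -169.79, BC x BP = -9.98, CA x CP = -54.91
All same sign? yes

Yes, inside


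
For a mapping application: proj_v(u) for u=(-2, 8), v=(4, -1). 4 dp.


u.v = -16, |v| = sqrt(17) = 4.1231
Scalar projection = u.v / |v| = -16 / sqrt(17) = -3.8806

-3.8806


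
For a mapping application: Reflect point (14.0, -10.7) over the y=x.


Reflection over y=x: (x,y) -> (y,x)
(14, -10.7) -> (-10.7, 14)

(-10.7, 14)


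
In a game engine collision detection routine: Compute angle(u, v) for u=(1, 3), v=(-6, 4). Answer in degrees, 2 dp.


u.v = 6, |u| = sqrt(10) = 3.1623, |v| = sqrt(52) = 7.2111
cos(theta) = u.v/(|u||v|) = 6/sqrt(520) = 0.263117
theta = acos(0.263117) = 74.74 degrees

74.74 degrees


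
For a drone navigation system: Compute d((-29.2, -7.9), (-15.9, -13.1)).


dx=13.3, dy=-5.2
d^2 = 13.3^2 + (-5.2)^2 = 203.93
d = sqrt(203.93) = 14.2804

14.2804


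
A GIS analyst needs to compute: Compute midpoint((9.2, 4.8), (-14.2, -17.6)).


M = ((9.2+(-14.2))/2, (4.8+(-17.6))/2)
= (-2.5, -6.4)

(-2.5, -6.4)


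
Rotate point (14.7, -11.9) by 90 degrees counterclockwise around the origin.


90° CCW: (x,y) -> (-y, x)
(14.7,-11.9) -> (11.9, 14.7)

(11.9, 14.7)


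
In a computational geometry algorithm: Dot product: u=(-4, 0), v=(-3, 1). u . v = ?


u . v = u_x*v_x + u_y*v_y = (-4)*(-3) + 0*1
= 12 + 0 = 12

12


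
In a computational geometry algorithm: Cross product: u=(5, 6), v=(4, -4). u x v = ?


u x v = u_x*v_y - u_y*v_x = 5*(-4) - 6*4
= (-20) - 24 = -44

-44


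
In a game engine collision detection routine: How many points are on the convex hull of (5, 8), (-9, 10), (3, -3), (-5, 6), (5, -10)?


Convex hull vertices (CCW): (-9, 10), (5, -10), (5, 8)
Count = 3

3


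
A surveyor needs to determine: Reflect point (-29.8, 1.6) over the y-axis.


Reflection over y-axis: (x,y) -> (-x,y)
(-29.8, 1.6) -> (29.8, 1.6)

(29.8, 1.6)


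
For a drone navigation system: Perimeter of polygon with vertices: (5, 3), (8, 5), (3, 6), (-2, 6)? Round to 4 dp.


Sides: (5, 3)->(8, 5): sqrt(13) = 3.605551, (8, 5)->(3, 6): sqrt(26) = 5.09902, (3, 6)->(-2, 6): sqrt(25) = 5, (-2, 6)->(5, 3): sqrt(58) = 7.615773
Sum = 21.320344
Perimeter = 21.3203

21.3203


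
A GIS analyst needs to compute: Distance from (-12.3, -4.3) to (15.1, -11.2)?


dx=27.4, dy=-6.9
d^2 = 27.4^2 + (-6.9)^2 = 798.37
d = sqrt(798.37) = 28.2554

28.2554


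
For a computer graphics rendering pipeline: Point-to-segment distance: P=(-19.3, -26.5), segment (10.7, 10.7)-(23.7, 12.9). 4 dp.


Project P onto AB: t = 0 (clamped to [0,1])
Closest point on segment: (10.7, 10.7)
Distance: 47.7895

47.7895


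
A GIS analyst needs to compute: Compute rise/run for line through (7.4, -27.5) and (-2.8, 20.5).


slope = (y2-y1)/(x2-x1) = (20.5-(-27.5))/((-2.8)-7.4) = 48/(-10.2) = -4.7059

-4.7059


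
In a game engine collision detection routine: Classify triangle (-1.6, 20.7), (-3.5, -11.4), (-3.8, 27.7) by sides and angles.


Side lengths squared: AB^2=1034.02, BC^2=1528.9, CA^2=53.84
Sorted: [53.84, 1034.02, 1528.9]
By sides: Scalene, By angles: Obtuse

Scalene, Obtuse


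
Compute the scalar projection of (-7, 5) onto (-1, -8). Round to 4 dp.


u.v = -33, |v| = sqrt(65) = 8.0623
Scalar projection = u.v / |v| = -33 / sqrt(65) = -4.0931

-4.0931


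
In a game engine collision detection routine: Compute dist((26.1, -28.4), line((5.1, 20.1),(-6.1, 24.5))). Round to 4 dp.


|cross product| = 450.8
|line direction| = sqrt(144.8) = 12.0333
Distance = 450.8/sqrt(144.8) = 37.4627

37.4627


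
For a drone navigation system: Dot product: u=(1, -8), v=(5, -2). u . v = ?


u . v = u_x*v_x + u_y*v_y = 1*5 + (-8)*(-2)
= 5 + 16 = 21

21


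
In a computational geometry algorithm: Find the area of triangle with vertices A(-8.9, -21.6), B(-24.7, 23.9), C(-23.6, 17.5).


Area = |x_A(y_B-y_C) + x_B(y_C-y_A) + x_C(y_A-y_B)|/2
= |(-56.96) + (-965.77) + 1073.8|/2
= 51.07/2 = 25.535

25.535


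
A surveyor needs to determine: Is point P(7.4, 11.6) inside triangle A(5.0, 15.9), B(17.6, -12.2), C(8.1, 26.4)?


Cross products: AB x AP = 13.26, BC x BP = 167.62, CA x CP = 38.53
All same sign? yes

Yes, inside


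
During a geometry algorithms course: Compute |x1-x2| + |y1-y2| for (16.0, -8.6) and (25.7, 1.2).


|16-25.7| + |(-8.6)-1.2| = 9.7 + 9.8 = 19.5

19.5


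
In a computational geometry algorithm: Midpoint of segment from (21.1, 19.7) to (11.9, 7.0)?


M = ((21.1+11.9)/2, (19.7+7)/2)
= (16.5, 13.35)

(16.5, 13.35)


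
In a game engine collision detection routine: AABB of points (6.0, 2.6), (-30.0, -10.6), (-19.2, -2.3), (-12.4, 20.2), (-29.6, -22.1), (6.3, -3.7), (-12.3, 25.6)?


x range: [-30, 6.3]
y range: [-22.1, 25.6]
Bounding box: (-30,-22.1) to (6.3,25.6)

(-30,-22.1) to (6.3,25.6)


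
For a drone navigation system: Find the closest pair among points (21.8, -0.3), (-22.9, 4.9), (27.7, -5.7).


d(P0,P1) = 45.0014, d(P0,P2) = 7.9981, d(P1,P2) = 51.6984
Closest: P0 and P2

Closest pair: (21.8, -0.3) and (27.7, -5.7), distance = 7.9981


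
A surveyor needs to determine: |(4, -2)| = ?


|u| = sqrt(4^2 + (-2)^2) = sqrt(20) = 4.4721

4.4721


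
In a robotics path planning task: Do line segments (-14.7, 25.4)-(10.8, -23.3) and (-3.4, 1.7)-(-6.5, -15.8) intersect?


Cross products: d1=-271.22, d2=326, d3=-54.04, d4=-651.26
d1*d2 < 0 and d3*d4 < 0? no

No, they don't intersect


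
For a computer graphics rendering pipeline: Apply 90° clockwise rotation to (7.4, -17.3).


90° CW: (x,y) -> (y, -x)
(7.4,-17.3) -> (-17.3, -7.4)

(-17.3, -7.4)


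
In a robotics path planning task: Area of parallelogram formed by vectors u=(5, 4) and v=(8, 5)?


|u x v| = |5*5 - 4*8|
= |25 - 32| = 7

7


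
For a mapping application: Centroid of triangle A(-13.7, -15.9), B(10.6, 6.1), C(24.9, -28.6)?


Centroid = ((x_A+x_B+x_C)/3, (y_A+y_B+y_C)/3)
= (((-13.7)+10.6+24.9)/3, ((-15.9)+6.1+(-28.6))/3)
= (7.2667, -12.8)

(7.2667, -12.8)


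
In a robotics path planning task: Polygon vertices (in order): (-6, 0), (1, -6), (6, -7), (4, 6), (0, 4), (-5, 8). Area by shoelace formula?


Shoelace sum: ((-6)*(-6) - 1*0) + (1*(-7) - 6*(-6)) + (6*6 - 4*(-7)) + (4*4 - 0*6) + (0*8 - (-5)*4) + ((-5)*0 - (-6)*8)
= 213
Area = |213|/2 = 106.5

106.5


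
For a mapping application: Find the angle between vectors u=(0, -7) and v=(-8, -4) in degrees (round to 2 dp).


u.v = 28, |u| = sqrt(49) = 7, |v| = sqrt(80) = 8.9443
cos(theta) = u.v/(|u||v|) = 28/sqrt(3920) = 0.447214
theta = acos(0.447214) = 63.43 degrees

63.43 degrees


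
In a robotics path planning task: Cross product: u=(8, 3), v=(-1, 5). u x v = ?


u x v = u_x*v_y - u_y*v_x = 8*5 - 3*(-1)
= 40 - (-3) = 43

43


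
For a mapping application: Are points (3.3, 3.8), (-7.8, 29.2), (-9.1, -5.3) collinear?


Cross product: ((-7.8)-3.3)*((-5.3)-3.8) - (29.2-3.8)*((-9.1)-3.3)
= 415.97

No, not collinear


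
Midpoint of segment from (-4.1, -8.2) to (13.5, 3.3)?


M = (((-4.1)+13.5)/2, ((-8.2)+3.3)/2)
= (4.7, -2.45)

(4.7, -2.45)


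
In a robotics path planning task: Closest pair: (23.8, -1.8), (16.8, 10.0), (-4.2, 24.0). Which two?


d(P0,P1) = 13.7201, d(P0,P2) = 38.0741, d(P1,P2) = 25.2389
Closest: P0 and P1

Closest pair: (23.8, -1.8) and (16.8, 10.0), distance = 13.7201


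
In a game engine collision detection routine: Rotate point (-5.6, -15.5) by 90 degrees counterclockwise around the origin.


90° CCW: (x,y) -> (-y, x)
(-5.6,-15.5) -> (15.5, -5.6)

(15.5, -5.6)


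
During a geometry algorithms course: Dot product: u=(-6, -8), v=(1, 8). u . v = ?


u . v = u_x*v_x + u_y*v_y = (-6)*1 + (-8)*8
= (-6) + (-64) = -70

-70


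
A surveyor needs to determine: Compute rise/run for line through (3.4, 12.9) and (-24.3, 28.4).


slope = (y2-y1)/(x2-x1) = (28.4-12.9)/((-24.3)-3.4) = 15.5/(-27.7) = -0.5596

-0.5596


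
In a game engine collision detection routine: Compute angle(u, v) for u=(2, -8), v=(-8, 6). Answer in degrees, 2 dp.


u.v = -64, |u| = sqrt(68) = 8.2462, |v| = sqrt(100) = 10
cos(theta) = u.v/(|u||v|) = -64/sqrt(6800) = -0.776114
theta = acos(-0.776114) = 140.91 degrees

140.91 degrees


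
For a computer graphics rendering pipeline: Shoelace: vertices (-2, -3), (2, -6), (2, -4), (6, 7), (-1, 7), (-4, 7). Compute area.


Shoelace sum: ((-2)*(-6) - 2*(-3)) + (2*(-4) - 2*(-6)) + (2*7 - 6*(-4)) + (6*7 - (-1)*7) + ((-1)*7 - (-4)*7) + ((-4)*(-3) - (-2)*7)
= 156
Area = |156|/2 = 78

78


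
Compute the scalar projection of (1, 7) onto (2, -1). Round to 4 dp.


u.v = -5, |v| = sqrt(5) = 2.2361
Scalar projection = u.v / |v| = -5 / sqrt(5) = -2.2361

-2.2361


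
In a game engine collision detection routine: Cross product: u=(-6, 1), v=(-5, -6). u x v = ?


u x v = u_x*v_y - u_y*v_x = (-6)*(-6) - 1*(-5)
= 36 - (-5) = 41

41


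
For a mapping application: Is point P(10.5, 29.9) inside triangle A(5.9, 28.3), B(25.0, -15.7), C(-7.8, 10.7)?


Cross products: AB x AP = 232.96, BC x BP = -1112.88, CA x CP = -59.04
All same sign? no

No, outside


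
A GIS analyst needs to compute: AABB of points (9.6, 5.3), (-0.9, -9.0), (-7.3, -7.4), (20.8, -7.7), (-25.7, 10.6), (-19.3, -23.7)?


x range: [-25.7, 20.8]
y range: [-23.7, 10.6]
Bounding box: (-25.7,-23.7) to (20.8,10.6)

(-25.7,-23.7) to (20.8,10.6)


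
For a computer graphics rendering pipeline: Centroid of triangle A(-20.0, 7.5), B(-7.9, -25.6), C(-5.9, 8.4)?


Centroid = ((x_A+x_B+x_C)/3, (y_A+y_B+y_C)/3)
= (((-20)+(-7.9)+(-5.9))/3, (7.5+(-25.6)+8.4)/3)
= (-11.2667, -3.2333)

(-11.2667, -3.2333)


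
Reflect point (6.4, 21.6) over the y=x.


Reflection over y=x: (x,y) -> (y,x)
(6.4, 21.6) -> (21.6, 6.4)

(21.6, 6.4)


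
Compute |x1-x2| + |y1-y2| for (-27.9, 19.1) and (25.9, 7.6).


|(-27.9)-25.9| + |19.1-7.6| = 53.8 + 11.5 = 65.3

65.3


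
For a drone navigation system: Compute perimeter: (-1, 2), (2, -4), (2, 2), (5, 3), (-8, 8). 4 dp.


Sides: (-1, 2)->(2, -4): sqrt(45) = 6.708204, (2, -4)->(2, 2): sqrt(36) = 6, (2, 2)->(5, 3): sqrt(10) = 3.162278, (5, 3)->(-8, 8): sqrt(194) = 13.928388, (-8, 8)->(-1, 2): sqrt(85) = 9.219544
Sum = 39.018414
Perimeter = 39.0184

39.0184


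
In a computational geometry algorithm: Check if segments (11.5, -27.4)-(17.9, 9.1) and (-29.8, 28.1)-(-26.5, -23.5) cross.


Cross products: d1=1947.93, d2=2398.62, d3=1862.65, d4=1411.96
d1*d2 < 0 and d3*d4 < 0? no

No, they don't intersect


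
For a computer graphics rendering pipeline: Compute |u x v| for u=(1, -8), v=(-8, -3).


|u x v| = |1*(-3) - (-8)*(-8)|
= |(-3) - 64| = 67

67


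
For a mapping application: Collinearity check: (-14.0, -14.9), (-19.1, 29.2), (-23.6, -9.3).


Cross product: ((-19.1)-(-14))*((-9.3)-(-14.9)) - (29.2-(-14.9))*((-23.6)-(-14))
= 394.8

No, not collinear


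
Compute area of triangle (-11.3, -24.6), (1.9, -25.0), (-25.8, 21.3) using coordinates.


Area = |x_A(y_B-y_C) + x_B(y_C-y_A) + x_C(y_A-y_B)|/2
= |523.19 + 87.21 + (-10.32)|/2
= 600.08/2 = 300.04

300.04


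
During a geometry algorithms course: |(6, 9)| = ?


|u| = sqrt(6^2 + 9^2) = sqrt(117) = 10.8167

10.8167


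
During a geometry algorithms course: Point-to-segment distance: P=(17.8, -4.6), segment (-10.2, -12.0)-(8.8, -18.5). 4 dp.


Project P onto AB: t = 1 (clamped to [0,1])
Closest point on segment: (8.8, -18.5)
Distance: 16.5593

16.5593


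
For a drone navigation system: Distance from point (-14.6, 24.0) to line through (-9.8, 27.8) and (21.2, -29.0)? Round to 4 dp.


|cross product| = 390.44
|line direction| = sqrt(4187.24) = 64.7089
Distance = 390.44/sqrt(4187.24) = 6.0338

6.0338


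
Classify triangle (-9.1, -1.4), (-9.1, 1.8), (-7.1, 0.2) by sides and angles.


Side lengths squared: AB^2=10.24, BC^2=6.56, CA^2=6.56
Sorted: [6.56, 6.56, 10.24]
By sides: Isosceles, By angles: Acute

Isosceles, Acute


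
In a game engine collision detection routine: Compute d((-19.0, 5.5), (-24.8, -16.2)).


dx=-5.8, dy=-21.7
d^2 = (-5.8)^2 + (-21.7)^2 = 504.53
d = sqrt(504.53) = 22.4617

22.4617


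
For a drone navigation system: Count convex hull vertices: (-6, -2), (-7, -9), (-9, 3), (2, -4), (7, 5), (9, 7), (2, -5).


Convex hull vertices (CCW): (-9, 3), (-7, -9), (2, -5), (9, 7)
Count = 4

4


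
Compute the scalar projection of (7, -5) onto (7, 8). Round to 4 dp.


u.v = 9, |v| = sqrt(113) = 10.6301
Scalar projection = u.v / |v| = 9 / sqrt(113) = 0.8466

0.8466


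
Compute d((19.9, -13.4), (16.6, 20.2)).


dx=-3.3, dy=33.6
d^2 = (-3.3)^2 + 33.6^2 = 1139.85
d = sqrt(1139.85) = 33.7617

33.7617


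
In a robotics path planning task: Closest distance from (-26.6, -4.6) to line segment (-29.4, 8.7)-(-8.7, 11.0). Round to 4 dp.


Project P onto AB: t = 0.0631 (clamped to [0,1])
Closest point on segment: (-28.0939, 8.8451)
Distance: 13.5279

13.5279


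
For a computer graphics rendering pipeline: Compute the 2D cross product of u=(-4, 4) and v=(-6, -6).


u x v = u_x*v_y - u_y*v_x = (-4)*(-6) - 4*(-6)
= 24 - (-24) = 48

48


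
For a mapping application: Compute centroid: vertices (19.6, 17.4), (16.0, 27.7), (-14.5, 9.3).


Centroid = ((x_A+x_B+x_C)/3, (y_A+y_B+y_C)/3)
= ((19.6+16+(-14.5))/3, (17.4+27.7+9.3)/3)
= (7.0333, 18.1333)

(7.0333, 18.1333)


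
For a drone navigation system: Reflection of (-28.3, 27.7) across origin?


Reflection over origin: (x,y) -> (-x,-y)
(-28.3, 27.7) -> (28.3, -27.7)

(28.3, -27.7)


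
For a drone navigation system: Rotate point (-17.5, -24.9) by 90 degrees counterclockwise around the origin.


90° CCW: (x,y) -> (-y, x)
(-17.5,-24.9) -> (24.9, -17.5)

(24.9, -17.5)


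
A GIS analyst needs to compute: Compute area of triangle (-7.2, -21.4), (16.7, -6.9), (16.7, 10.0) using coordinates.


Area = |x_A(y_B-y_C) + x_B(y_C-y_A) + x_C(y_A-y_B)|/2
= |121.68 + 524.38 + (-242.15)|/2
= 403.91/2 = 201.955

201.955


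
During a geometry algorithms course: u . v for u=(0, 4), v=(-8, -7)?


u . v = u_x*v_x + u_y*v_y = 0*(-8) + 4*(-7)
= 0 + (-28) = -28

-28


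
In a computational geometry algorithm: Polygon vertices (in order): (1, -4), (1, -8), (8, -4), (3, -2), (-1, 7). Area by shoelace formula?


Shoelace sum: (1*(-8) - 1*(-4)) + (1*(-4) - 8*(-8)) + (8*(-2) - 3*(-4)) + (3*7 - (-1)*(-2)) + ((-1)*(-4) - 1*7)
= 68
Area = |68|/2 = 34

34


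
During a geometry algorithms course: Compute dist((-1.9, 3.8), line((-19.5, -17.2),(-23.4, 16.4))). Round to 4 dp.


|cross product| = 673.26
|line direction| = sqrt(1144.17) = 33.8256
Distance = 673.26/sqrt(1144.17) = 19.9039

19.9039


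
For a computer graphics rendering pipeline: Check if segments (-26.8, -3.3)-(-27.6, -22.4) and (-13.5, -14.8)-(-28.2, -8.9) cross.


Cross products: d1=-90.58, d2=194.91, d3=263.23, d4=-22.26
d1*d2 < 0 and d3*d4 < 0? yes

Yes, they intersect


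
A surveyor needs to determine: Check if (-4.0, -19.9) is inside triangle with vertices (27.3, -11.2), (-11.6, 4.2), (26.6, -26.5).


Cross products: AB x AP = 820.45, BC x BP = -687.3, CA x CP = 472.8
All same sign? no

No, outside


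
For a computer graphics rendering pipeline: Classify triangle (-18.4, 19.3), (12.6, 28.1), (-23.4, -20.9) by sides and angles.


Side lengths squared: AB^2=1038.44, BC^2=3697, CA^2=1641.04
Sorted: [1038.44, 1641.04, 3697]
By sides: Scalene, By angles: Obtuse

Scalene, Obtuse


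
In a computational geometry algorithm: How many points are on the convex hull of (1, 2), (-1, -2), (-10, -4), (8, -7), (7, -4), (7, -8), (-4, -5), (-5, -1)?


Convex hull vertices (CCW): (-10, -4), (7, -8), (8, -7), (7, -4), (1, 2), (-5, -1)
Count = 6

6


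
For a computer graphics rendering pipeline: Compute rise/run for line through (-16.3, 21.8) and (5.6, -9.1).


slope = (y2-y1)/(x2-x1) = ((-9.1)-21.8)/(5.6-(-16.3)) = (-30.9)/21.9 = -1.411

-1.411


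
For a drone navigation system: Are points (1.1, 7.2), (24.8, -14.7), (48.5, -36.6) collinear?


Cross product: (24.8-1.1)*((-36.6)-7.2) - ((-14.7)-7.2)*(48.5-1.1)
= 0

Yes, collinear


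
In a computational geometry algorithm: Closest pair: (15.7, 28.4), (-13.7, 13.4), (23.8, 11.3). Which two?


d(P0,P1) = 33.0055, d(P0,P2) = 18.9214, d(P1,P2) = 37.5588
Closest: P0 and P2

Closest pair: (15.7, 28.4) and (23.8, 11.3), distance = 18.9214


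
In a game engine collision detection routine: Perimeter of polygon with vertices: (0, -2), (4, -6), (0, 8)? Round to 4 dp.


Sides: (0, -2)->(4, -6): sqrt(32) = 5.656854, (4, -6)->(0, 8): sqrt(212) = 14.56022, (0, 8)->(0, -2): sqrt(100) = 10
Sum = 30.217074
Perimeter = 30.2171

30.2171


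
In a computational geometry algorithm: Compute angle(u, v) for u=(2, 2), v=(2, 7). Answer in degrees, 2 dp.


u.v = 18, |u| = sqrt(8) = 2.8284, |v| = sqrt(53) = 7.2801
cos(theta) = u.v/(|u||v|) = 18/sqrt(424) = 0.874157
theta = acos(0.874157) = 29.05 degrees

29.05 degrees


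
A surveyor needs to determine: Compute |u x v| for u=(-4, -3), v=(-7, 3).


|u x v| = |(-4)*3 - (-3)*(-7)|
= |(-12) - 21| = 33

33


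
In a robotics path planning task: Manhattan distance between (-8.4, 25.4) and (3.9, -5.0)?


|(-8.4)-3.9| + |25.4-(-5)| = 12.3 + 30.4 = 42.7

42.7


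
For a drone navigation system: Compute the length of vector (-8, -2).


|u| = sqrt((-8)^2 + (-2)^2) = sqrt(68) = 8.2462

8.2462


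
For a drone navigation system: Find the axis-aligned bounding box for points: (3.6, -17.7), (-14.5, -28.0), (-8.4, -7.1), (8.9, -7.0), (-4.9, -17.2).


x range: [-14.5, 8.9]
y range: [-28, -7]
Bounding box: (-14.5,-28) to (8.9,-7)

(-14.5,-28) to (8.9,-7)


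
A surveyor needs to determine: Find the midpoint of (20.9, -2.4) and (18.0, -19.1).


M = ((20.9+18)/2, ((-2.4)+(-19.1))/2)
= (19.45, -10.75)

(19.45, -10.75)


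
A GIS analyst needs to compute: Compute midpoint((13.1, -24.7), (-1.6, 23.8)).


M = ((13.1+(-1.6))/2, ((-24.7)+23.8)/2)
= (5.75, -0.45)

(5.75, -0.45)


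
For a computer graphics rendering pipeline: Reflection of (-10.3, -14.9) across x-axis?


Reflection over x-axis: (x,y) -> (x,-y)
(-10.3, -14.9) -> (-10.3, 14.9)

(-10.3, 14.9)


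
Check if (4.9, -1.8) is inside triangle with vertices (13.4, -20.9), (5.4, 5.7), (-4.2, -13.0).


Cross products: AB x AP = 73.3, BC x BP = 62.65, CA x CP = 269.01
All same sign? yes

Yes, inside


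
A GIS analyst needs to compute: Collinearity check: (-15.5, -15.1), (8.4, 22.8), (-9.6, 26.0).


Cross product: (8.4-(-15.5))*(26-(-15.1)) - (22.8-(-15.1))*((-9.6)-(-15.5))
= 758.68

No, not collinear


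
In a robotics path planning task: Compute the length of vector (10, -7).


|u| = sqrt(10^2 + (-7)^2) = sqrt(149) = 12.2066

12.2066


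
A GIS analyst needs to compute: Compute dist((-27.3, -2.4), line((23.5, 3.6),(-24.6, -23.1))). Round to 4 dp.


|cross product| = 1067.76
|line direction| = sqrt(3026.5) = 55.0136
Distance = 1067.76/sqrt(3026.5) = 19.409

19.409


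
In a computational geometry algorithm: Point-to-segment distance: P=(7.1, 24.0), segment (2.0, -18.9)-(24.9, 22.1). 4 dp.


Project P onto AB: t = 0.8505 (clamped to [0,1])
Closest point on segment: (21.4763, 15.9703)
Distance: 16.4668

16.4668


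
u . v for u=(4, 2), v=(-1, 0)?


u . v = u_x*v_x + u_y*v_y = 4*(-1) + 2*0
= (-4) + 0 = -4

-4


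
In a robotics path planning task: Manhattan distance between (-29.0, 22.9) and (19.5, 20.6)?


|(-29)-19.5| + |22.9-20.6| = 48.5 + 2.3 = 50.8

50.8


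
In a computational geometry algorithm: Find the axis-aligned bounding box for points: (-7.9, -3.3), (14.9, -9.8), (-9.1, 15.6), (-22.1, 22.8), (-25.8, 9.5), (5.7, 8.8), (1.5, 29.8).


x range: [-25.8, 14.9]
y range: [-9.8, 29.8]
Bounding box: (-25.8,-9.8) to (14.9,29.8)

(-25.8,-9.8) to (14.9,29.8)


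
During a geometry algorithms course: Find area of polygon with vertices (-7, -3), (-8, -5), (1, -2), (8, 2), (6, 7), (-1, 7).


Shoelace sum: ((-7)*(-5) - (-8)*(-3)) + ((-8)*(-2) - 1*(-5)) + (1*2 - 8*(-2)) + (8*7 - 6*2) + (6*7 - (-1)*7) + ((-1)*(-3) - (-7)*7)
= 195
Area = |195|/2 = 97.5

97.5


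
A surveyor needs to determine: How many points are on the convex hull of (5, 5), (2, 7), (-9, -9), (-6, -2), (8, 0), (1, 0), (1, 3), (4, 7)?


Convex hull vertices (CCW): (-9, -9), (8, 0), (4, 7), (2, 7), (-6, -2)
Count = 5

5


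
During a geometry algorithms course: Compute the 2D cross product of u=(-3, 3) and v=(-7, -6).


u x v = u_x*v_y - u_y*v_x = (-3)*(-6) - 3*(-7)
= 18 - (-21) = 39

39


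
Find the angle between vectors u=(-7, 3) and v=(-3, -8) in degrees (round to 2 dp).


u.v = -3, |u| = sqrt(58) = 7.6158, |v| = sqrt(73) = 8.544
cos(theta) = u.v/(|u||v|) = -3/sqrt(4234) = -0.046105
theta = acos(-0.046105) = 92.64 degrees

92.64 degrees


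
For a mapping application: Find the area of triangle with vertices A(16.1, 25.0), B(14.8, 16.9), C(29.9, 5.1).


Area = |x_A(y_B-y_C) + x_B(y_C-y_A) + x_C(y_A-y_B)|/2
= |189.98 + (-294.52) + 242.19|/2
= 137.65/2 = 68.825

68.825


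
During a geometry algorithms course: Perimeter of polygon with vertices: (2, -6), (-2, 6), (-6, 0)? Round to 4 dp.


Sides: (2, -6)->(-2, 6): sqrt(160) = 12.649111, (-2, 6)->(-6, 0): sqrt(52) = 7.211103, (-6, 0)->(2, -6): sqrt(100) = 10
Sum = 29.860214
Perimeter = 29.8602

29.8602


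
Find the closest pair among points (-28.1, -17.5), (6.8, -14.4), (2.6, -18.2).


d(P0,P1) = 35.0374, d(P0,P2) = 30.708, d(P1,P2) = 5.6639
Closest: P1 and P2

Closest pair: (6.8, -14.4) and (2.6, -18.2), distance = 5.6639


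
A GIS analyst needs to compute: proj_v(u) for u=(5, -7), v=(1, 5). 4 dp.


u.v = -30, |v| = sqrt(26) = 5.099
Scalar projection = u.v / |v| = -30 / sqrt(26) = -5.8835

-5.8835


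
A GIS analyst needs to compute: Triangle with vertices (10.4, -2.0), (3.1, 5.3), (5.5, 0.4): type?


Side lengths squared: AB^2=106.58, BC^2=29.77, CA^2=29.77
Sorted: [29.77, 29.77, 106.58]
By sides: Isosceles, By angles: Obtuse

Isosceles, Obtuse


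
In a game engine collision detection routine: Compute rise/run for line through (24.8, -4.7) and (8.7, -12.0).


slope = (y2-y1)/(x2-x1) = ((-12)-(-4.7))/(8.7-24.8) = (-7.3)/(-16.1) = 0.4534

0.4534


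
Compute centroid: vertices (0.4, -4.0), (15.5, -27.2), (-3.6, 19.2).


Centroid = ((x_A+x_B+x_C)/3, (y_A+y_B+y_C)/3)
= ((0.4+15.5+(-3.6))/3, ((-4)+(-27.2)+19.2)/3)
= (4.1, -4)

(4.1, -4)


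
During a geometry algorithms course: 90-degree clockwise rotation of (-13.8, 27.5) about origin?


90° CW: (x,y) -> (y, -x)
(-13.8,27.5) -> (27.5, 13.8)

(27.5, 13.8)


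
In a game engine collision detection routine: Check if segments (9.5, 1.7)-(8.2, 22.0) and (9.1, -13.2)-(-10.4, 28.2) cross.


Cross products: d1=-307.11, d2=-649.14, d3=27.49, d4=369.52
d1*d2 < 0 and d3*d4 < 0? no

No, they don't intersect


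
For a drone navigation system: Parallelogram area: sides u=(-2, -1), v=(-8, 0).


|u x v| = |(-2)*0 - (-1)*(-8)|
= |0 - 8| = 8

8


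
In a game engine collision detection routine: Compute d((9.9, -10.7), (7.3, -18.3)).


dx=-2.6, dy=-7.6
d^2 = (-2.6)^2 + (-7.6)^2 = 64.52
d = sqrt(64.52) = 8.0324

8.0324


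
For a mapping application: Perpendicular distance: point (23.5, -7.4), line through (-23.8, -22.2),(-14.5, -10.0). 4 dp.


|cross product| = 439.42
|line direction| = sqrt(235.33) = 15.3405
Distance = 439.42/sqrt(235.33) = 28.6445

28.6445


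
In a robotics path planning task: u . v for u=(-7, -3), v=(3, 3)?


u . v = u_x*v_x + u_y*v_y = (-7)*3 + (-3)*3
= (-21) + (-9) = -30

-30


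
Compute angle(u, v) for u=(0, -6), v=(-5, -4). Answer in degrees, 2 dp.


u.v = 24, |u| = sqrt(36) = 6, |v| = sqrt(41) = 6.4031
cos(theta) = u.v/(|u||v|) = 24/sqrt(1476) = 0.624695
theta = acos(0.624695) = 51.34 degrees

51.34 degrees


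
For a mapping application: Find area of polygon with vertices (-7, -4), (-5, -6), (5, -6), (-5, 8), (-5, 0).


Shoelace sum: ((-7)*(-6) - (-5)*(-4)) + ((-5)*(-6) - 5*(-6)) + (5*8 - (-5)*(-6)) + ((-5)*0 - (-5)*8) + ((-5)*(-4) - (-7)*0)
= 152
Area = |152|/2 = 76

76


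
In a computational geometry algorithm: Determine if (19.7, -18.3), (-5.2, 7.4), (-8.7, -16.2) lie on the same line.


Cross product: ((-5.2)-19.7)*((-16.2)-(-18.3)) - (7.4-(-18.3))*((-8.7)-19.7)
= 677.59

No, not collinear


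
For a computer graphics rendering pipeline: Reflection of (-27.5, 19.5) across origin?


Reflection over origin: (x,y) -> (-x,-y)
(-27.5, 19.5) -> (27.5, -19.5)

(27.5, -19.5)


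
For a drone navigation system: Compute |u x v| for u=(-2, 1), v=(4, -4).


|u x v| = |(-2)*(-4) - 1*4|
= |8 - 4| = 4

4


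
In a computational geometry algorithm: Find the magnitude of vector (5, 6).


|u| = sqrt(5^2 + 6^2) = sqrt(61) = 7.8102

7.8102


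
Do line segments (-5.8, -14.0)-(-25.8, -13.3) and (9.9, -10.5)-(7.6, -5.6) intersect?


Cross products: d1=84.98, d2=181.37, d3=-80.99, d4=-177.38
d1*d2 < 0 and d3*d4 < 0? no

No, they don't intersect


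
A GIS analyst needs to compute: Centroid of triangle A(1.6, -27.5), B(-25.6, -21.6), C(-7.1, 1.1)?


Centroid = ((x_A+x_B+x_C)/3, (y_A+y_B+y_C)/3)
= ((1.6+(-25.6)+(-7.1))/3, ((-27.5)+(-21.6)+1.1)/3)
= (-10.3667, -16)

(-10.3667, -16)


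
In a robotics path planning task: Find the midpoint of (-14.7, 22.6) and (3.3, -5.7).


M = (((-14.7)+3.3)/2, (22.6+(-5.7))/2)
= (-5.7, 8.45)

(-5.7, 8.45)
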